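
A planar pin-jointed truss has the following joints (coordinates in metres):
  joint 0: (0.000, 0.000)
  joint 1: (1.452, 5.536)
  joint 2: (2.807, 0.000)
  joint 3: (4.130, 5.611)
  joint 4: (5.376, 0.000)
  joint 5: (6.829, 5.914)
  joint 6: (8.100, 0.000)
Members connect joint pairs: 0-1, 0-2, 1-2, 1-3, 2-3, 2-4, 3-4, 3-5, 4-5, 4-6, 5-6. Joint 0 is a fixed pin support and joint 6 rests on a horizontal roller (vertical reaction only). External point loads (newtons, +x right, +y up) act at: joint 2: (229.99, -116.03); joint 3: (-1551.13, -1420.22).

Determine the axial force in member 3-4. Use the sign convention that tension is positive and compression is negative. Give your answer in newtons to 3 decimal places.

334.595

N=7 nodes, M=11 members, R=3 reactions → 2N=14, M+R=14
member 0 (0-1): L=5.7233, (cx,cy)=(0.2537,0.9673)
member 1 (0-2): L=2.8070, (cx,cy)=(1.0000,0.0000)
member 2 (1-2): L=5.6994, (cx,cy)=(0.2377,-0.9713)
member 3 (1-3): L=2.6791, (cx,cy)=(0.9996,0.0280)
member 4 (2-3): L=5.7649, (cx,cy)=(0.2295,0.9733)
member 5 (2-4): L=2.5690, (cx,cy)=(1.0000,0.0000)
member 6 (3-4): L=5.7477, (cx,cy)=(0.2168,-0.9762)
member 7 (3-5): L=2.7160, (cx,cy)=(0.9938,0.1116)
member 8 (4-5): L=6.0899, (cx,cy)=(0.2386,0.9711)
member 9 (4-6): L=2.7240, (cx,cy)=(1.0000,0.0000)
member 10 (5-6): L=6.0490, (cx,cy)=(0.2101,-0.9777)
solve A·x = −loads:
  F[0-1] = -1908.8493 N (compression)
  F[0-2] = -836.8612 N (compression)
  F[1-2] = +1874.0896 N (tension)
  F[1-3] = -930.1965 N (compression)
  F[2-3] = -1751.0611 N (compression)
  F[2-4] = -219.4406 N (compression)
  F[3-4] = +334.5953 N (tension)
  F[3-5] = +147.8288 N (tension)
  F[4-5] = -336.3525 N (compression)
  F[4-6] = -66.6547 N (compression)
  F[5-6] = +317.2280 N (tension)
  Rx@0 = +1321.1400 N
  Ry@0 = +1846.3964 N
  Ry@6 = -310.1464 N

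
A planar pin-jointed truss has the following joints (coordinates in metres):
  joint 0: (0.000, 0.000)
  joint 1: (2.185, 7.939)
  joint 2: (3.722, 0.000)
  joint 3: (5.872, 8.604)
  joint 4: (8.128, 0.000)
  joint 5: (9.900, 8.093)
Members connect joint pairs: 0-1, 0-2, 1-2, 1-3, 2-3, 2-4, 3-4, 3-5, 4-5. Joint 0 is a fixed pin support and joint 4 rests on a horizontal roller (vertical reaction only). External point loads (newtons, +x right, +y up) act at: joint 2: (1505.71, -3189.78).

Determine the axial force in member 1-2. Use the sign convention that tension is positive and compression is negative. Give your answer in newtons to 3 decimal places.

1617.311

N=6 nodes, M=9 members, R=3 reactions → 2N=12, M+R=12
member 0 (0-1): L=8.2342, (cx,cy)=(0.2654,0.9642)
member 1 (0-2): L=3.7220, (cx,cy)=(1.0000,0.0000)
member 2 (1-2): L=8.0864, (cx,cy)=(0.1901,-0.9818)
member 3 (1-3): L=3.7465, (cx,cy)=(0.9841,0.1775)
member 4 (2-3): L=8.8686, (cx,cy)=(0.2424,0.9702)
member 5 (2-4): L=4.4060, (cx,cy)=(1.0000,0.0000)
member 6 (3-4): L=8.8948, (cx,cy)=(0.2536,-0.9673)
member 7 (3-5): L=4.0603, (cx,cy)=(0.9920,-0.1259)
member 8 (4-5): L=8.2847, (cx,cy)=(0.2139,0.9769)
solve A·x = −loads:
  F[0-1] = -1793.3985 N (compression)
  F[0-2] = +1981.6006 N (tension)
  F[1-2] = +1617.3110 N (tension)
  F[1-3] = -795.9347 N (compression)
  F[2-3] = +1651.2095 N (tension)
  F[2-4] = +382.9941 N (tension)
  F[3-4] = -1510.0510 N (compression)
  F[3-5] = +0.0000 N (tension)
  F[4-5] = -0.0000 N (compression)
  Rx@0 = -1505.7100 N
  Ry@0 = +1729.1056 N
  Ry@4 = +1460.6744 N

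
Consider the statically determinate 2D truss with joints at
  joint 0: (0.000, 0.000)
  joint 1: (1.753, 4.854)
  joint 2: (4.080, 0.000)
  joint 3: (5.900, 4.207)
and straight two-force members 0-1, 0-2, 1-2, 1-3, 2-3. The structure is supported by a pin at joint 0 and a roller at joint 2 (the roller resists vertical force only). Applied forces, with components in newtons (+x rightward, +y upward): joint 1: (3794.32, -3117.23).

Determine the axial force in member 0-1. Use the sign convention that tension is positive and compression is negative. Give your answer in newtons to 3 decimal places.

2909.205

N=4 nodes, M=5 members, R=3 reactions → 2N=8, M+R=8
member 0 (0-1): L=5.1608, (cx,cy)=(0.3397,0.9405)
member 1 (0-2): L=4.0800, (cx,cy)=(1.0000,0.0000)
member 2 (1-2): L=5.3830, (cx,cy)=(0.4323,-0.9017)
member 3 (1-3): L=4.1972, (cx,cy)=(0.9880,-0.1542)
member 4 (2-3): L=4.5838, (cx,cy)=(0.3971,0.9178)
solve A·x = −loads:
  F[0-1] = +2909.2050 N (tension)
  F[0-2] = +2806.1415 N (tension)
  F[1-2] = -6491.3382 N (compression)
  F[1-3] = -0.0000 N (compression)
  F[2-3] = +0.0000 N (tension)
  Rx@0 = -3794.3200 N
  Ry@0 = -2736.2341 N
  Ry@2 = +5853.4641 N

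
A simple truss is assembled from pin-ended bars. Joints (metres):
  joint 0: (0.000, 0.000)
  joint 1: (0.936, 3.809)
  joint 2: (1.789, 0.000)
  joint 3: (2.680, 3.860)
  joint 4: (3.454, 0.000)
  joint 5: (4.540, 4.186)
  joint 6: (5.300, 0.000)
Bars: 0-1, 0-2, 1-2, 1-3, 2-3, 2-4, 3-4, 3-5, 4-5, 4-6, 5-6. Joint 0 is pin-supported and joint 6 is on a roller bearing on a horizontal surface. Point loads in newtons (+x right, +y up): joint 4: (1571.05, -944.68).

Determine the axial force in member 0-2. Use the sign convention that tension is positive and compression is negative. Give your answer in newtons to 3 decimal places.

1651.905

N=7 nodes, M=11 members, R=3 reactions → 2N=14, M+R=14
member 0 (0-1): L=3.9223, (cx,cy)=(0.2386,0.9711)
member 1 (0-2): L=1.7890, (cx,cy)=(1.0000,0.0000)
member 2 (1-2): L=3.9033, (cx,cy)=(0.2185,-0.9758)
member 3 (1-3): L=1.7447, (cx,cy)=(0.9996,0.0292)
member 4 (2-3): L=3.9615, (cx,cy)=(0.2249,0.9744)
member 5 (2-4): L=1.6650, (cx,cy)=(1.0000,0.0000)
member 6 (3-4): L=3.9368, (cx,cy)=(0.1966,-0.9805)
member 7 (3-5): L=1.8884, (cx,cy)=(0.9850,0.1726)
member 8 (4-5): L=4.3246, (cx,cy)=(0.2511,0.9680)
member 9 (4-6): L=1.8460, (cx,cy)=(1.0000,0.0000)
member 10 (5-6): L=4.2544, (cx,cy)=(0.1786,-0.9839)
solve A·x = −loads:
  F[0-1] = -338.8226 N (compression)
  F[0-2] = +1651.9047 N (tension)
  F[1-2] = +332.5825 N (tension)
  F[1-3] = -153.5998 N (compression)
  F[2-3] = -333.0780 N (compression)
  F[2-4] = +1799.4984 N (tension)
  F[3-4] = +284.7395 N (tension)
  F[3-5] = -288.7651 N (compression)
  F[4-5] = +687.5295 N (tension)
  F[4-6] = +111.7752 N (tension)
  F[5-6] = -625.7107 N (compression)
  Rx@0 = -1571.0500 N
  Ry@0 = +329.0338 N
  Ry@6 = +615.6462 N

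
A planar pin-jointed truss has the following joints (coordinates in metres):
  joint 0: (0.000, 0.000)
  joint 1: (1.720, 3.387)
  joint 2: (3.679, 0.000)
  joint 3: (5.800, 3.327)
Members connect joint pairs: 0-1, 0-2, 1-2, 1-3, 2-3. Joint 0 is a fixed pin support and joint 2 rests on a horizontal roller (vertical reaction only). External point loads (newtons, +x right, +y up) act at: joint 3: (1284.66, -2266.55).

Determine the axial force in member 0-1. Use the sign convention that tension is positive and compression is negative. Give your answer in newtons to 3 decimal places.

N=4 nodes, M=5 members, R=3 reactions → 2N=8, M+R=8
member 0 (0-1): L=3.7987, (cx,cy)=(0.4528,0.8916)
member 1 (0-2): L=3.6790, (cx,cy)=(1.0000,0.0000)
member 2 (1-2): L=3.9127, (cx,cy)=(0.5007,-0.8656)
member 3 (1-3): L=4.0804, (cx,cy)=(0.9999,-0.0147)
member 4 (2-3): L=3.9456, (cx,cy)=(0.5376,0.8432)
solve A·x = −loads:
  F[0-1] = +2768.4986 N (tension)
  F[0-2] = +31.1233 N (tension)
  F[1-2] = -2897.5400 N (compression)
  F[1-3] = +2704.5507 N (tension)
  F[2-3] = -2640.7982 N (compression)
  Rx@0 = -1284.6600 N
  Ry@0 = -2468.4470 N
  Ry@2 = +4734.9970 N

2768.499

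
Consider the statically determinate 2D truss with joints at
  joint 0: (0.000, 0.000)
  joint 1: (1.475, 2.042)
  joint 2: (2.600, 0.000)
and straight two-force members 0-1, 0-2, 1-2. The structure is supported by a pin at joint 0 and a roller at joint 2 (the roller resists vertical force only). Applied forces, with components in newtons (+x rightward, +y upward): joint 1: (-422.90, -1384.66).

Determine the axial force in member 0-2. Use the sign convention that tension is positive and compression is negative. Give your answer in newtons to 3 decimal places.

N=3 nodes, M=3 members, R=3 reactions → 2N=6, M+R=6
member 0 (0-1): L=2.5190, (cx,cy)=(0.5855,0.8106)
member 1 (0-2): L=2.6000, (cx,cy)=(1.0000,0.0000)
member 2 (1-2): L=2.3314, (cx,cy)=(0.4825,-0.8759)
solve A·x = −loads:
  F[0-1] = -1148.8132 N (compression)
  F[0-2] = +249.7859 N (tension)
  F[1-2] = -517.6434 N (compression)
  Rx@0 = +422.9000 N
  Ry@0 = +931.2709 N
  Ry@2 = +453.3891 N

249.786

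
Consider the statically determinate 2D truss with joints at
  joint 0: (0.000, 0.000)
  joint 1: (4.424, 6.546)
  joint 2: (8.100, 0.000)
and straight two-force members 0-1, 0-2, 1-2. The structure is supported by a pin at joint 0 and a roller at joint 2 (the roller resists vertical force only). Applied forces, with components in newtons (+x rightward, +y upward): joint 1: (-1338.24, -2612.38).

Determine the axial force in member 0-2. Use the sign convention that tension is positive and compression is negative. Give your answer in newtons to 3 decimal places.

193.916

N=3 nodes, M=3 members, R=3 reactions → 2N=6, M+R=6
member 0 (0-1): L=7.9008, (cx,cy)=(0.5599,0.8285)
member 1 (0-2): L=8.1000, (cx,cy)=(1.0000,0.0000)
member 2 (1-2): L=7.5075, (cx,cy)=(0.4896,-0.8719)
solve A·x = −loads:
  F[0-1] = -2736.2544 N (compression)
  F[0-2] = +193.9165 N (tension)
  F[1-2] = -396.0378 N (compression)
  Rx@0 = +1338.2400 N
  Ry@0 = +2267.0652 N
  Ry@2 = +345.3148 N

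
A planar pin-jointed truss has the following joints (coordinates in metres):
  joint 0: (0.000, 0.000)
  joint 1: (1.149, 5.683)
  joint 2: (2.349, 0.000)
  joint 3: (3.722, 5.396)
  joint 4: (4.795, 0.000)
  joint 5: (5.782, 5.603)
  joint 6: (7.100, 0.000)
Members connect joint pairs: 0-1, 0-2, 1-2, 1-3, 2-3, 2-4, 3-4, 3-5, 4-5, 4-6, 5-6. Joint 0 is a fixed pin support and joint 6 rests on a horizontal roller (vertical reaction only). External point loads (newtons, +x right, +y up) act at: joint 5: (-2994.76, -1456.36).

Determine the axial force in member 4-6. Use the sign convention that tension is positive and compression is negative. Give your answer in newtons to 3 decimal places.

N=7 nodes, M=11 members, R=3 reactions → 2N=14, M+R=14
member 0 (0-1): L=5.7980, (cx,cy)=(0.1982,0.9802)
member 1 (0-2): L=2.3490, (cx,cy)=(1.0000,0.0000)
member 2 (1-2): L=5.8083, (cx,cy)=(0.2066,-0.9784)
member 3 (1-3): L=2.5890, (cx,cy)=(0.9938,-0.1109)
member 4 (2-3): L=5.5679, (cx,cy)=(0.2466,0.9691)
member 5 (2-4): L=2.4460, (cx,cy)=(1.0000,0.0000)
member 6 (3-4): L=5.5016, (cx,cy)=(0.1950,-0.9808)
member 7 (3-5): L=2.0704, (cx,cy)=(0.9950,0.1000)
member 8 (4-5): L=5.6893, (cx,cy)=(0.1735,0.9848)
member 9 (4-6): L=2.3050, (cx,cy)=(1.0000,0.0000)
member 10 (5-6): L=5.7559, (cx,cy)=(0.2290,-0.9734)
solve A·x = −loads:
  F[0-1] = -2686.9693 N (compression)
  F[0-2] = -2462.2776 N (compression)
  F[1-2] = +2818.8494 N (tension)
  F[1-3] = -1121.7720 N (compression)
  F[2-3] = -2845.9162 N (compression)
  F[2-4] = -1178.1265 N (compression)
  F[3-4] = +2450.1669 N (tension)
  F[3-5] = -2306.0505 N (compression)
  F[4-5] = -2440.1163 N (compression)
  F[4-6] = -276.9421 N (compression)
  F[5-6] = +1209.4534 N (tension)
  Rx@0 = +2994.7600 N
  Ry@0 = +2633.6793 N
  Ry@6 = -1177.3193 N

-276.942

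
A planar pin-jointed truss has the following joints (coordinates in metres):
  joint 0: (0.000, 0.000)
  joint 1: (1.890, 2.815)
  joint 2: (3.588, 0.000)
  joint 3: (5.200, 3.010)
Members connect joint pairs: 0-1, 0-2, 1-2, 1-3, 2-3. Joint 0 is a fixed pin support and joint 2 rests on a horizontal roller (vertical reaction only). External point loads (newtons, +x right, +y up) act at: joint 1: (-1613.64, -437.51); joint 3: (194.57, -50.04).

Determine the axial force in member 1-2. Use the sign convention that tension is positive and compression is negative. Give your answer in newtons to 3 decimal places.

1008.188

N=4 nodes, M=5 members, R=3 reactions → 2N=8, M+R=8
member 0 (0-1): L=3.3906, (cx,cy)=(0.5574,0.8302)
member 1 (0-2): L=3.5880, (cx,cy)=(1.0000,0.0000)
member 2 (1-2): L=3.2875, (cx,cy)=(0.5165,-0.8563)
member 3 (1-3): L=3.3157, (cx,cy)=(0.9983,0.0588)
member 4 (2-3): L=3.4145, (cx,cy)=(0.4721,0.8815)
solve A·x = −loads:
  F[0-1] = -1550.5782 N (compression)
  F[0-2] = -554.7472 N (compression)
  F[1-2] = +1008.1881 N (tension)
  F[1-3] = +228.9770 N (tension)
  F[2-3] = -72.0400 N (compression)
  Rx@0 = +1419.0700 N
  Ry@0 = +1287.3379 N
  Ry@2 = -799.7879 N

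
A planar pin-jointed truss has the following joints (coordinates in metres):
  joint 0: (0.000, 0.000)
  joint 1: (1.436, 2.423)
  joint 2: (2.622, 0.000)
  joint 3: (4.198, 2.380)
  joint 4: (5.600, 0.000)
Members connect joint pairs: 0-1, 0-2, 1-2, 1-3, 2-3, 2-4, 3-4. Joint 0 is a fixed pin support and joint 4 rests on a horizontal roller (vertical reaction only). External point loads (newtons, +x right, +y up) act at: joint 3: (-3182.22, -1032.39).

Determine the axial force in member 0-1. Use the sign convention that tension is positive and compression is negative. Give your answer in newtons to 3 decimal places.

N=5 nodes, M=7 members, R=3 reactions → 2N=10, M+R=10
member 0 (0-1): L=2.8166, (cx,cy)=(0.5098,0.8603)
member 1 (0-2): L=2.6220, (cx,cy)=(1.0000,0.0000)
member 2 (1-2): L=2.6977, (cx,cy)=(0.4396,-0.8982)
member 3 (1-3): L=2.7623, (cx,cy)=(0.9999,-0.0156)
member 4 (2-3): L=2.8545, (cx,cy)=(0.5521,0.8338)
member 5 (2-4): L=2.9780, (cx,cy)=(1.0000,0.0000)
member 6 (3-4): L=2.7622, (cx,cy)=(0.5076,-0.8616)
solve A·x = −loads:
  F[0-1] = -1872.5663 N (compression)
  F[0-2] = -2227.5083 N (compression)
  F[1-2] = +1823.9819 N (tension)
  F[1-3] = -1756.8119 N (compression)
  F[2-3] = -1964.8768 N (compression)
  F[2-4] = -340.7919 N (compression)
  F[3-4] = +671.4344 N (tension)
  Rx@0 = +3182.2200 N
  Ry@0 = +1610.9097 N
  Ry@4 = -578.5197 N

-1872.566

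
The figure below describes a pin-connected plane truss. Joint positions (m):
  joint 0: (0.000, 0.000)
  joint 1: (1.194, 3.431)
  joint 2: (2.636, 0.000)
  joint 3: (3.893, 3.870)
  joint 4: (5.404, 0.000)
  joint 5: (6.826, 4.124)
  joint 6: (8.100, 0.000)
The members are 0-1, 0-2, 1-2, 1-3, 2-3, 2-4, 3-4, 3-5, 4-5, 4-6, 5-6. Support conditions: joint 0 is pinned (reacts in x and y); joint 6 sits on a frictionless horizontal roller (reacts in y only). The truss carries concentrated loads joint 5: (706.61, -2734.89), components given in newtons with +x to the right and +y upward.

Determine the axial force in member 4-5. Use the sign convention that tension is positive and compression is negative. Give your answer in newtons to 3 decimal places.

-65.751

N=7 nodes, M=11 members, R=3 reactions → 2N=14, M+R=14
member 0 (0-1): L=3.6328, (cx,cy)=(0.3287,0.9444)
member 1 (0-2): L=2.6360, (cx,cy)=(1.0000,0.0000)
member 2 (1-2): L=3.7217, (cx,cy)=(0.3875,-0.9219)
member 3 (1-3): L=2.7345, (cx,cy)=(0.9870,0.1605)
member 4 (2-3): L=4.0690, (cx,cy)=(0.3089,0.9511)
member 5 (2-4): L=2.7680, (cx,cy)=(1.0000,0.0000)
member 6 (3-4): L=4.1545, (cx,cy)=(0.3637,-0.9315)
member 7 (3-5): L=2.9440, (cx,cy)=(0.9963,0.0863)
member 8 (4-5): L=4.3623, (cx,cy)=(0.3260,0.9454)
member 9 (4-6): L=2.6960, (cx,cy)=(1.0000,0.0000)
member 10 (5-6): L=4.3163, (cx,cy)=(0.2952,-0.9554)
solve A·x = −loads:
  F[0-1] = -74.5346 N (compression)
  F[0-2] = +731.1073 N (tension)
  F[1-2] = +67.4268 N (tension)
  F[1-3] = -51.2875 N (compression)
  F[2-3] = -65.3567 N (compression)
  F[2-4] = +777.4222 N (tension)
  F[3-4] = +66.7296 N (tension)
  F[3-5] = -95.4377 N (compression)
  F[4-5] = -65.7512 N (compression)
  F[4-6] = +823.1251 N (tension)
  F[5-6] = -2788.7407 N (compression)
  Rx@0 = -706.6100 N
  Ry@0 = +70.3939 N
  Ry@6 = +2664.4961 N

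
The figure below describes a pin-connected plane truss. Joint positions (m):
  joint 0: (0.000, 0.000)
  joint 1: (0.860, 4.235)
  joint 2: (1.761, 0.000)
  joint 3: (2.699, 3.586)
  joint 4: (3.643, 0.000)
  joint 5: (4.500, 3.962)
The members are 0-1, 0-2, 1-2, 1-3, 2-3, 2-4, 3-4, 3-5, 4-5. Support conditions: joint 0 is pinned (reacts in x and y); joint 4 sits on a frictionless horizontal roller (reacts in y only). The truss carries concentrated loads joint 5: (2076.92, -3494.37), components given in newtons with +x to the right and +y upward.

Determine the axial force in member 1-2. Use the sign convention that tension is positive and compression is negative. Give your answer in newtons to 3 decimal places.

-3649.514

N=6 nodes, M=9 members, R=3 reactions → 2N=12, M+R=12
member 0 (0-1): L=4.3214, (cx,cy)=(0.1990,0.9800)
member 1 (0-2): L=1.7610, (cx,cy)=(1.0000,0.0000)
member 2 (1-2): L=4.3298, (cx,cy)=(0.2081,-0.9781)
member 3 (1-3): L=1.9502, (cx,cy)=(0.9430,-0.3328)
member 4 (2-3): L=3.7066, (cx,cy)=(0.2531,0.9675)
member 5 (2-4): L=1.8820, (cx,cy)=(1.0000,0.0000)
member 6 (3-4): L=3.7082, (cx,cy)=(0.2546,-0.9671)
member 7 (3-5): L=1.8398, (cx,cy)=(0.9789,0.2044)
member 8 (4-5): L=4.0536, (cx,cy)=(0.2114,0.9774)
solve A·x = −loads:
  F[0-1] = +3143.7020 N (tension)
  F[0-2] = +1451.2987 N (tension)
  F[1-2] = -3649.5141 N (compression)
  F[1-3] = +1468.7825 N (tension)
  F[2-3] = +3689.7194 N (tension)
  F[2-4] = -241.8577 N (compression)
  F[3-4] = -2545.3044 N (compression)
  F[3-5] = +3030.7082 N (tension)
  F[4-5] = -4208.8821 N (compression)
  Rx@0 = -2076.9200 N
  Ry@0 = -3080.8213 N
  Ry@4 = +6575.1913 N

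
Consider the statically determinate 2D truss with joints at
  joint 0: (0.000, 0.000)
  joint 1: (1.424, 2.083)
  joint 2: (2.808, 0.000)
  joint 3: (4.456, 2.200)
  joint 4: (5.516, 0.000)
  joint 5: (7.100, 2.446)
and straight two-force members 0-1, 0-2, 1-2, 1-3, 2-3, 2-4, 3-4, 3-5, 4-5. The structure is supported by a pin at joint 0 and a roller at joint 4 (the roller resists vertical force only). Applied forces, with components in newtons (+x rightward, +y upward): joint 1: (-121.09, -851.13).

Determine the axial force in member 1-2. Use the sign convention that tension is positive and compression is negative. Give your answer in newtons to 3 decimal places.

-219.123

N=6 nodes, M=9 members, R=3 reactions → 2N=12, M+R=12
member 0 (0-1): L=2.5232, (cx,cy)=(0.5644,0.8255)
member 1 (0-2): L=2.8080, (cx,cy)=(1.0000,0.0000)
member 2 (1-2): L=2.5009, (cx,cy)=(0.5534,-0.8329)
member 3 (1-3): L=3.0343, (cx,cy)=(0.9993,0.0386)
member 4 (2-3): L=2.7488, (cx,cy)=(0.5995,0.8003)
member 5 (2-4): L=2.7080, (cx,cy)=(1.0000,0.0000)
member 6 (3-4): L=2.4420, (cx,cy)=(0.4341,-0.9009)
member 7 (3-5): L=2.6554, (cx,cy)=(0.9957,0.0926)
member 8 (4-5): L=2.9141, (cx,cy)=(0.5436,0.8394)
solve A·x = −loads:
  F[0-1] = -820.2371 N (compression)
  F[0-2] = +341.8166 N (tension)
  F[1-2] = -219.1229 N (compression)
  F[1-3] = -220.7165 N (compression)
  F[2-3] = +228.0377 N (tension)
  F[2-4] = +83.8359 N (tension)
  F[3-4] = -193.1427 N (compression)
  F[3-5] = -0.0000 N (compression)
  F[4-5] = -0.0000 N (compression)
  Rx@0 = +121.0900 N
  Ry@0 = +677.1310 N
  Ry@4 = +173.9990 N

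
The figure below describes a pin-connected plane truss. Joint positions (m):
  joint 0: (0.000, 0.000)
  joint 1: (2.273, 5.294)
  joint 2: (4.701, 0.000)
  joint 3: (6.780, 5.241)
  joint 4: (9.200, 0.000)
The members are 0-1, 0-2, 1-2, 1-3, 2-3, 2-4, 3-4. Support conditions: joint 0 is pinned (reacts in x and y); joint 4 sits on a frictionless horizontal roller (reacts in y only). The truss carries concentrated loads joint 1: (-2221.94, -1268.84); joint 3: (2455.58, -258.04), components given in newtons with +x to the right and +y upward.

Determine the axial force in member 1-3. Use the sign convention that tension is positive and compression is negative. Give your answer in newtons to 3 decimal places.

2013.076

N=5 nodes, M=7 members, R=3 reactions → 2N=10, M+R=10
member 0 (0-1): L=5.7613, (cx,cy)=(0.3945,0.9189)
member 1 (0-2): L=4.7010, (cx,cy)=(1.0000,0.0000)
member 2 (1-2): L=5.8242, (cx,cy)=(0.4169,-0.9090)
member 3 (1-3): L=4.5073, (cx,cy)=(0.9999,-0.0118)
member 4 (2-3): L=5.6383, (cx,cy)=(0.3687,0.9295)
member 5 (2-4): L=4.4990, (cx,cy)=(1.0000,0.0000)
member 6 (3-4): L=5.7727, (cx,cy)=(0.4192,-0.9079)
solve A·x = −loads:
  F[0-1] = -982.6384 N (compression)
  F[0-2] = +621.3171 N (tension)
  F[1-2] = -428.5987 N (compression)
  F[1-3] = +2013.0760 N (tension)
  F[2-3] = +419.1118 N (tension)
  F[2-4] = +288.1046 N (tension)
  F[3-4] = -687.2528 N (compression)
  Rx@0 = -233.6400 N
  Ry@0 = +902.9312 N
  Ry@4 = +623.9488 N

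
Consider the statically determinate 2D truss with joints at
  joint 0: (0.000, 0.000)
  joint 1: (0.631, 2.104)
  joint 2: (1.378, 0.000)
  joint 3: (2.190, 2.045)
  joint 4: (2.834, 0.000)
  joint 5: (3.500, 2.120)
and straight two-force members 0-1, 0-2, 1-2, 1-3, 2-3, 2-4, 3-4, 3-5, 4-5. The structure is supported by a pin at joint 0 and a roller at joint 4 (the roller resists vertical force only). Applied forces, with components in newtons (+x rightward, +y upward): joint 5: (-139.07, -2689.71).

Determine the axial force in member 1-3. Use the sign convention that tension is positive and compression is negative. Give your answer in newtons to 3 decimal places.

N=6 nodes, M=9 members, R=3 reactions → 2N=12, M+R=12
member 0 (0-1): L=2.1966, (cx,cy)=(0.2873,0.9579)
member 1 (0-2): L=1.3780, (cx,cy)=(1.0000,0.0000)
member 2 (1-2): L=2.2327, (cx,cy)=(0.3346,-0.9424)
member 3 (1-3): L=1.5601, (cx,cy)=(0.9993,-0.0378)
member 4 (2-3): L=2.2003, (cx,cy)=(0.3690,0.9294)
member 5 (2-4): L=1.4560, (cx,cy)=(1.0000,0.0000)
member 6 (3-4): L=2.1440, (cx,cy)=(0.3004,-0.9538)
member 7 (3-5): L=1.3121, (cx,cy)=(0.9984,0.0572)
member 8 (4-5): L=2.2222, (cx,cy)=(0.2997,0.9540)
solve A·x = −loads:
  F[0-1] = +551.2951 N (tension)
  F[0-2] = -297.4374 N (compression)
  F[1-2] = -574.4308 N (compression)
  F[1-3] = +350.8095 N (tension)
  F[2-3] = +582.4375 N (tension)
  F[2-4] = -704.5706 N (compression)
  F[3-4] = -510.4769 N (compression)
  F[3-5] = +720.0108 N (tension)
  F[4-5] = -2862.4500 N (compression)
  Rx@0 = +139.0700 N
  Ry@0 = -528.0587 N
  Ry@4 = +3217.7687 N

350.810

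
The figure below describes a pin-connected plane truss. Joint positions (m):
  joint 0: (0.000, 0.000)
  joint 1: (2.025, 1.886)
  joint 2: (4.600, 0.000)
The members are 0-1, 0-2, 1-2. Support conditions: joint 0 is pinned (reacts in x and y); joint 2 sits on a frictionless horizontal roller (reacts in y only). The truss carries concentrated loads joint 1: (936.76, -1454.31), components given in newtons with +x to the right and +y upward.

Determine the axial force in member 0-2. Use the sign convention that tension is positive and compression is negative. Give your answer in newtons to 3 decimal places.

1398.479

N=3 nodes, M=3 members, R=3 reactions → 2N=6, M+R=6
member 0 (0-1): L=2.7672, (cx,cy)=(0.7318,0.6815)
member 1 (0-2): L=4.6000, (cx,cy)=(1.0000,0.0000)
member 2 (1-2): L=3.1918, (cx,cy)=(0.8068,-0.5909)
solve A·x = −loads:
  F[0-1] = -630.9571 N (compression)
  F[0-2] = +1398.4792 N (tension)
  F[1-2] = -1733.4653 N (compression)
  Rx@0 = -936.7600 N
  Ry@0 = +430.0258 N
  Ry@2 = +1024.2842 N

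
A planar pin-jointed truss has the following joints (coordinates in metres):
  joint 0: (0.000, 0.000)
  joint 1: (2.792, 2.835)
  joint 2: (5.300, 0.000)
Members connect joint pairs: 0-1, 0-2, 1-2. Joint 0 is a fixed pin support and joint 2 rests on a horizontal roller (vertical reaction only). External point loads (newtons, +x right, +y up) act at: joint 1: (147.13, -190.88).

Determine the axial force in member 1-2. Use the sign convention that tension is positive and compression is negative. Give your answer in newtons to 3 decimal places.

N=3 nodes, M=3 members, R=3 reactions → 2N=6, M+R=6
member 0 (0-1): L=3.9790, (cx,cy)=(0.7017,0.7125)
member 1 (0-2): L=5.3000, (cx,cy)=(1.0000,0.0000)
member 2 (1-2): L=3.7851, (cx,cy)=(0.6626,-0.7490)
solve A·x = −loads:
  F[0-1] = -16.3163 N (compression)
  F[0-2] = +158.5789 N (tension)
  F[1-2] = -239.3315 N (compression)
  Rx@0 = -147.1300 N
  Ry@0 = +11.6252 N
  Ry@2 = +179.2548 N

-239.331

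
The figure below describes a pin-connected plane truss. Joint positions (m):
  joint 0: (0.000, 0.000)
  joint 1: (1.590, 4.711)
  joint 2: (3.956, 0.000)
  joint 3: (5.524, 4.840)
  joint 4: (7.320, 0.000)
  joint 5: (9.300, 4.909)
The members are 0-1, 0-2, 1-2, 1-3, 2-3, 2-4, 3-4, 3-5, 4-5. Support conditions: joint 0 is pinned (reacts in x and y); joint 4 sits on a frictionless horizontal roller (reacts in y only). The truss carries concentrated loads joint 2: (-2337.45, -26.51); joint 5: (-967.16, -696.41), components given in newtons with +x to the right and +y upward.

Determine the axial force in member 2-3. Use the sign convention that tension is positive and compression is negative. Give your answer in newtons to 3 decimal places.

-455.269

N=6 nodes, M=9 members, R=3 reactions → 2N=12, M+R=12
member 0 (0-1): L=4.9721, (cx,cy)=(0.3198,0.9475)
member 1 (0-2): L=3.9560, (cx,cy)=(1.0000,0.0000)
member 2 (1-2): L=5.2718, (cx,cy)=(0.4488,-0.8936)
member 3 (1-3): L=3.9361, (cx,cy)=(0.9995,0.0328)
member 4 (2-3): L=5.0877, (cx,cy)=(0.3082,0.9513)
member 5 (2-4): L=3.3640, (cx,cy)=(1.0000,0.0000)
member 6 (3-4): L=5.1625, (cx,cy)=(0.3479,-0.9375)
member 7 (3-5): L=3.7766, (cx,cy)=(0.9998,0.0183)
member 8 (4-5): L=5.2933, (cx,cy)=(0.3741,0.9274)
solve A·x = −loads:
  F[0-1] = -498.5961 N (compression)
  F[0-2] = -3145.1662 N (compression)
  F[1-2] = +514.3266 N (tension)
  F[1-3] = -390.4865 N (compression)
  F[2-3] = -455.2685 N (compression)
  F[2-4] = -436.5708 N (compression)
  F[3-4] = +462.1394 N (tension)
  F[3-5] = -691.4805 N (compression)
  F[4-5] = -737.3012 N (compression)
  Rx@0 = +3304.6100 N
  Ry@0 = +472.4148 N
  Ry@4 = +250.5052 N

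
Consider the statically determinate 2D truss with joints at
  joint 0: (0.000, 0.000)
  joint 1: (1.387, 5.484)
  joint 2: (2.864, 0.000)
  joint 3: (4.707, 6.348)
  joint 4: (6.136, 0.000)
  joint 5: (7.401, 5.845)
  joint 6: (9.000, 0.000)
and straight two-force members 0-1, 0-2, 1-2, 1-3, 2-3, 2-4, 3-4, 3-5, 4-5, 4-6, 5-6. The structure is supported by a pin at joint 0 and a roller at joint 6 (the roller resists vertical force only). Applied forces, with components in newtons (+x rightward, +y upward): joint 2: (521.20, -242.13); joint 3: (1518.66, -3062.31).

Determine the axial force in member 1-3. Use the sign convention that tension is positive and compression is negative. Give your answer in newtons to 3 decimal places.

-279.702

N=7 nodes, M=11 members, R=3 reactions → 2N=14, M+R=14
member 0 (0-1): L=5.6567, (cx,cy)=(0.2452,0.9695)
member 1 (0-2): L=2.8640, (cx,cy)=(1.0000,0.0000)
member 2 (1-2): L=5.6794, (cx,cy)=(0.2601,-0.9656)
member 3 (1-3): L=3.4306, (cx,cy)=(0.9678,0.2519)
member 4 (2-3): L=6.6101, (cx,cy)=(0.2788,0.9603)
member 5 (2-4): L=3.2720, (cx,cy)=(1.0000,0.0000)
member 6 (3-4): L=6.5069, (cx,cy)=(0.2196,-0.9756)
member 7 (3-5): L=2.7406, (cx,cy)=(0.9830,-0.1835)
member 8 (4-5): L=5.9803, (cx,cy)=(0.2115,0.9774)
member 9 (4-6): L=2.8640, (cx,cy)=(1.0000,0.0000)
member 10 (5-6): L=6.0598, (cx,cy)=(0.2639,-0.9646)
solve A·x = −loads:
  F[0-1] = -572.1036 N (compression)
  F[0-2] = +2180.1380 N (tension)
  F[1-2] = +501.4495 N (tension)
  F[1-3] = -279.7019 N (compression)
  F[2-3] = -252.0611 N (compression)
  F[2-4] = +1859.6243 N (tension)
  F[3-4] = -2570.7617 N (compression)
  F[3-5] = -1317.4275 N (compression)
  F[4-5] = +2566.0655 N (tension)
  F[4-6] = +752.2552 N (tension)
  F[5-6] = -2850.8406 N (compression)
  Rx@0 = -2039.8600 N
  Ry@0 = +554.6392 N
  Ry@6 = +2749.8008 N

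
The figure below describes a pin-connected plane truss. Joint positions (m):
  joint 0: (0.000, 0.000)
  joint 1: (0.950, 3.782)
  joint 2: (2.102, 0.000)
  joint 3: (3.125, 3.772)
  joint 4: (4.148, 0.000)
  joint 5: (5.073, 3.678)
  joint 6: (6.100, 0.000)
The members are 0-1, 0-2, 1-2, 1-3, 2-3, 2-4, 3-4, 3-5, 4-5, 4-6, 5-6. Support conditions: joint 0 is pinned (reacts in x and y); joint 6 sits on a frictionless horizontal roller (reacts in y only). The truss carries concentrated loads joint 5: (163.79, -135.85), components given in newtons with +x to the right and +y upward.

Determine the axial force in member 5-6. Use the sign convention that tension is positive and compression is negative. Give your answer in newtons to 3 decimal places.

-219.835

N=7 nodes, M=11 members, R=3 reactions → 2N=14, M+R=14
member 0 (0-1): L=3.8995, (cx,cy)=(0.2436,0.9699)
member 1 (0-2): L=2.1020, (cx,cy)=(1.0000,0.0000)
member 2 (1-2): L=3.9536, (cx,cy)=(0.2914,-0.9566)
member 3 (1-3): L=2.1750, (cx,cy)=(1.0000,-0.0046)
member 4 (2-3): L=3.9083, (cx,cy)=(0.2618,0.9651)
member 5 (2-4): L=2.0460, (cx,cy)=(1.0000,0.0000)
member 6 (3-4): L=3.9083, (cx,cy)=(0.2618,-0.9651)
member 7 (3-5): L=1.9503, (cx,cy)=(0.9988,-0.0482)
member 8 (4-5): L=3.7925, (cx,cy)=(0.2439,0.9698)
member 9 (4-6): L=1.9520, (cx,cy)=(1.0000,0.0000)
member 10 (5-6): L=3.8187, (cx,cy)=(0.2689,-0.9632)
solve A·x = −loads:
  F[0-1] = +78.2430 N (tension)
  F[0-2] = +144.7283 N (tension)
  F[1-2] = -79.5308 N (compression)
  F[1-3] = +42.2361 N (tension)
  F[2-3] = +78.8281 N (tension)
  F[2-4] = +100.9209 N (tension)
  F[3-4] = -82.8545 N (compression)
  F[3-5] = +84.6549 N (tension)
  F[4-5] = +82.4559 N (tension)
  F[4-6] = +59.1225 N (tension)
  F[5-6] = -219.8349 N (compression)
  Rx@0 = -163.7900 N
  Ry@0 = -75.8855 N
  Ry@6 = +211.7355 N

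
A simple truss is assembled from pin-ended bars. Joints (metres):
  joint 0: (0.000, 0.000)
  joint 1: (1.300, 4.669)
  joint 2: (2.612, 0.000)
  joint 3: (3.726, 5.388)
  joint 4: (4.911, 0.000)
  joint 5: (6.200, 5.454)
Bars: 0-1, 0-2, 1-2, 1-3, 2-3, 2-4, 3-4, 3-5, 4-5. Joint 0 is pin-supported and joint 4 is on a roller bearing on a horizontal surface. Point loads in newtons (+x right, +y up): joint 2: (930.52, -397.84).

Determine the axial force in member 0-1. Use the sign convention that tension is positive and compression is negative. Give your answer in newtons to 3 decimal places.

-193.326

N=6 nodes, M=9 members, R=3 reactions → 2N=12, M+R=12
member 0 (0-1): L=4.8466, (cx,cy)=(0.2682,0.9634)
member 1 (0-2): L=2.6120, (cx,cy)=(1.0000,0.0000)
member 2 (1-2): L=4.8498, (cx,cy)=(0.2705,-0.9627)
member 3 (1-3): L=2.5303, (cx,cy)=(0.9588,0.2842)
member 4 (2-3): L=5.5020, (cx,cy)=(0.2025,0.9793)
member 5 (2-4): L=2.2990, (cx,cy)=(1.0000,0.0000)
member 6 (3-4): L=5.5168, (cx,cy)=(0.2148,-0.9767)
member 7 (3-5): L=2.4749, (cx,cy)=(0.9996,0.0267)
member 8 (4-5): L=5.6043, (cx,cy)=(0.2300,0.9732)
solve A·x = −loads:
  F[0-1] = -193.3264 N (compression)
  F[0-2] = +982.3758 N (tension)
  F[1-2] = +163.8461 N (tension)
  F[1-3] = -100.3153 N (compression)
  F[2-3] = +245.1815 N (tension)
  F[2-4] = +46.5374 N (tension)
  F[3-4] = -216.6552 N (compression)
  F[3-5] = +0.0000 N (tension)
  F[4-5] = -0.0000 N (compression)
  Rx@0 = -930.5200 N
  Ry@0 = +186.2419 N
  Ry@4 = +211.5981 N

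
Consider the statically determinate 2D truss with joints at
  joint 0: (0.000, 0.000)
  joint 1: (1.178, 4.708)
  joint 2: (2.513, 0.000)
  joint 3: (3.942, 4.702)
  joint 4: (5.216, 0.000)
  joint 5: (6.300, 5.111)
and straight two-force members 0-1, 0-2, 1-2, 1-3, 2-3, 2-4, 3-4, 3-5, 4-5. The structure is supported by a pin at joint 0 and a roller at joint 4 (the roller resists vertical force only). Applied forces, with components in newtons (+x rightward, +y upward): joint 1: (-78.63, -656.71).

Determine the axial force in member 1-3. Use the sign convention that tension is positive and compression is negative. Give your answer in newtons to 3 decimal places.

-44.432

N=6 nodes, M=9 members, R=3 reactions → 2N=12, M+R=12
member 0 (0-1): L=4.8531, (cx,cy)=(0.2427,0.9701)
member 1 (0-2): L=2.5130, (cx,cy)=(1.0000,0.0000)
member 2 (1-2): L=4.8936, (cx,cy)=(0.2728,-0.9621)
member 3 (1-3): L=2.7640, (cx,cy)=(1.0000,-0.0022)
member 4 (2-3): L=4.9144, (cx,cy)=(0.2908,0.9568)
member 5 (2-4): L=2.7030, (cx,cy)=(1.0000,0.0000)
member 6 (3-4): L=4.8715, (cx,cy)=(0.2615,-0.9652)
member 7 (3-5): L=2.3932, (cx,cy)=(0.9853,0.1709)
member 8 (4-5): L=5.2247, (cx,cy)=(0.2075,0.9782)
solve A·x = −loads:
  F[0-1] = -597.2290 N (compression)
  F[0-2] = +66.3351 N (tension)
  F[1-2] = -80.2907 N (compression)
  F[1-3] = -44.4316 N (compression)
  F[2-3] = +80.7338 N (tension)
  F[2-4] = +20.9556 N (tension)
  F[3-4] = -80.1304 N (compression)
  F[3-5] = -0.0000 N (compression)
  F[4-5] = +0.0000 N (tension)
  Rx@0 = +78.6300 N
  Ry@0 = +579.3683 N
  Ry@4 = +77.3417 N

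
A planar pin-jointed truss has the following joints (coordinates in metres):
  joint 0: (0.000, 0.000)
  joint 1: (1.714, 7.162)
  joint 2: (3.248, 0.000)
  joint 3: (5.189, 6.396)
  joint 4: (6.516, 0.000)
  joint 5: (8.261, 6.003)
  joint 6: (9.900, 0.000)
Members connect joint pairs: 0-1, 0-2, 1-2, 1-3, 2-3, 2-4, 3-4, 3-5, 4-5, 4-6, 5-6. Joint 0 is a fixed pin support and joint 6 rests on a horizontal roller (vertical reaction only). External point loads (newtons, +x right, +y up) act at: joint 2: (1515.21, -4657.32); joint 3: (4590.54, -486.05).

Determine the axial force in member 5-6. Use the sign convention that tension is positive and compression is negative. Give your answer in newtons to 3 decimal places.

-4922.312

N=7 nodes, M=11 members, R=3 reactions → 2N=14, M+R=14
member 0 (0-1): L=7.3642, (cx,cy)=(0.2327,0.9725)
member 1 (0-2): L=3.2480, (cx,cy)=(1.0000,0.0000)
member 2 (1-2): L=7.3244, (cx,cy)=(0.2094,-0.9778)
member 3 (1-3): L=3.5584, (cx,cy)=(0.9766,-0.2153)
member 4 (2-3): L=6.6840, (cx,cy)=(0.2904,0.9569)
member 5 (2-4): L=3.2680, (cx,cy)=(1.0000,0.0000)
member 6 (3-4): L=6.5322, (cx,cy)=(0.2031,-0.9791)
member 7 (3-5): L=3.0970, (cx,cy)=(0.9919,-0.1269)
member 8 (4-5): L=6.2515, (cx,cy)=(0.2791,0.9603)
member 9 (4-6): L=3.3840, (cx,cy)=(1.0000,0.0000)
member 10 (5-6): L=6.2227, (cx,cy)=(0.2634,-0.9647)
solve A·x = −loads:
  F[0-1] = -406.0170 N (compression)
  F[0-2] = +6200.2490 N (tension)
  F[1-2] = +446.1917 N (tension)
  F[1-3] = -192.4595 N (compression)
  F[2-3] = +4411.1103 N (tension)
  F[2-4] = +3497.5296 N (tension)
  F[3-4] = -4512.4292 N (compression)
  F[3-5] = -2601.8754 N (compression)
  F[4-5] = +4601.2255 N (tension)
  F[4-6] = +1296.4846 N (tension)
  F[5-6] = -4922.3120 N (compression)
  Rx@0 = -6105.7500 N
  Ry@0 = +394.8667 N
  Ry@6 = +4748.5033 N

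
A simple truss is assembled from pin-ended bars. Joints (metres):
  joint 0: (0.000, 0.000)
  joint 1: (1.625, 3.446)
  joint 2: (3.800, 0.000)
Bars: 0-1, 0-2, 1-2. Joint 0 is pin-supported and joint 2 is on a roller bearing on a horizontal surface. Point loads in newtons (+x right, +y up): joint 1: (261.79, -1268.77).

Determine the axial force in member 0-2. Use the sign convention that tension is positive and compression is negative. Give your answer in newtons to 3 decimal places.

492.290

N=3 nodes, M=3 members, R=3 reactions → 2N=6, M+R=6
member 0 (0-1): L=3.8099, (cx,cy)=(0.4265,0.9045)
member 1 (0-2): L=3.8000, (cx,cy)=(1.0000,0.0000)
member 2 (1-2): L=4.0750, (cx,cy)=(0.5337,-0.8456)
solve A·x = −loads:
  F[0-1] = -540.4233 N (compression)
  F[0-2] = +492.2899 N (tension)
  F[1-2] = -922.3340 N (compression)
  Rx@0 = -261.7900 N
  Ry@0 = +488.8017 N
  Ry@2 = +779.9683 N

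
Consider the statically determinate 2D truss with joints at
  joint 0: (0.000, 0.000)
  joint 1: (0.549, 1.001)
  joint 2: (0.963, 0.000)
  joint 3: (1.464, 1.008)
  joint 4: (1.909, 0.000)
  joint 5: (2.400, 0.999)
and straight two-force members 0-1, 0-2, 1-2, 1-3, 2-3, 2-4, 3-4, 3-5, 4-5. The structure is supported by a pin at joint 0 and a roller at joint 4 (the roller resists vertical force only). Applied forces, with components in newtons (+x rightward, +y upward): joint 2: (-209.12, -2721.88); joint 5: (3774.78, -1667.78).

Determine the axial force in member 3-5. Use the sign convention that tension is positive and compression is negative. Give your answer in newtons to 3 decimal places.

4573.080

N=6 nodes, M=9 members, R=3 reactions → 2N=12, M+R=12
member 0 (0-1): L=1.1417, (cx,cy)=(0.4809,0.8768)
member 1 (0-2): L=0.9630, (cx,cy)=(1.0000,0.0000)
member 2 (1-2): L=1.0832, (cx,cy)=(0.3822,-0.9241)
member 3 (1-3): L=0.9150, (cx,cy)=(1.0000,0.0077)
member 4 (2-3): L=1.1256, (cx,cy)=(0.4451,0.8955)
member 5 (2-4): L=0.9460, (cx,cy)=(1.0000,0.0000)
member 6 (3-4): L=1.1019, (cx,cy)=(0.4039,-0.9148)
member 7 (3-5): L=0.9360, (cx,cy)=(1.0000,-0.0096)
member 8 (4-5): L=1.1131, (cx,cy)=(0.4411,0.8975)
solve A·x = −loads:
  F[0-1] = +1203.8472 N (tension)
  F[0-2] = +2986.7587 N (tension)
  F[1-2] = -1133.8528 N (compression)
  F[1-3] = +1012.2766 N (tension)
  F[2-3] = +4209.5976 N (tension)
  F[2-4] = +888.9244 N (tension)
  F[3-4] = -4177.1854 N (compression)
  F[3-5] = +4573.0802 N (tension)
  F[4-5] = -1809.3383 N (compression)
  Rx@0 = -3565.6600 N
  Ry@0 = -1055.5195 N
  Ry@4 = +5445.1795 N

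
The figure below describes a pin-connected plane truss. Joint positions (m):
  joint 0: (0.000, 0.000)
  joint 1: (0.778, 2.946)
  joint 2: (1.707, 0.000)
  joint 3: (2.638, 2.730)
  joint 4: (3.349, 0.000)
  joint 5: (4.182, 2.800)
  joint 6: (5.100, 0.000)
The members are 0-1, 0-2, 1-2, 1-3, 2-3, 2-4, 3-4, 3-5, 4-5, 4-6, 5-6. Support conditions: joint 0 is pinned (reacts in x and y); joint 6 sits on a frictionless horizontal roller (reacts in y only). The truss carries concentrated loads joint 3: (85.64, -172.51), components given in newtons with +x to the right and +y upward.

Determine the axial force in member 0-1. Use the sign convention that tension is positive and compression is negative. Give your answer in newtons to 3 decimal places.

-38.719

N=7 nodes, M=11 members, R=3 reactions → 2N=14, M+R=14
member 0 (0-1): L=3.0470, (cx,cy)=(0.2553,0.9669)
member 1 (0-2): L=1.7070, (cx,cy)=(1.0000,0.0000)
member 2 (1-2): L=3.0890, (cx,cy)=(0.3007,-0.9537)
member 3 (1-3): L=1.8725, (cx,cy)=(0.9933,-0.1154)
member 4 (2-3): L=2.8844, (cx,cy)=(0.3228,0.9465)
member 5 (2-4): L=1.6420, (cx,cy)=(1.0000,0.0000)
member 6 (3-4): L=2.8211, (cx,cy)=(0.2520,-0.9677)
member 7 (3-5): L=1.5456, (cx,cy)=(0.9990,0.0453)
member 8 (4-5): L=2.9213, (cx,cy)=(0.2851,0.9585)
member 9 (4-6): L=1.7510, (cx,cy)=(1.0000,0.0000)
member 10 (5-6): L=2.9466, (cx,cy)=(0.3115,-0.9502)
solve A·x = −loads:
  F[0-1] = -38.7192 N (compression)
  F[0-2] = +95.5263 N (tension)
  F[1-2] = +41.9947 N (tension)
  F[1-3] = -22.6673 N (compression)
  F[2-3] = -42.3154 N (compression)
  F[2-4] = +121.8142 N (tension)
  F[3-4] = -143.5915 N (compression)
  F[3-5] = -85.7125 N (compression)
  F[4-5] = +144.9751 N (tension)
  F[4-6] = +44.2851 N (tension)
  F[5-6] = -142.1486 N (compression)
  Rx@0 = -85.6400 N
  Ry@0 = +37.4358 N
  Ry@6 = +135.0742 N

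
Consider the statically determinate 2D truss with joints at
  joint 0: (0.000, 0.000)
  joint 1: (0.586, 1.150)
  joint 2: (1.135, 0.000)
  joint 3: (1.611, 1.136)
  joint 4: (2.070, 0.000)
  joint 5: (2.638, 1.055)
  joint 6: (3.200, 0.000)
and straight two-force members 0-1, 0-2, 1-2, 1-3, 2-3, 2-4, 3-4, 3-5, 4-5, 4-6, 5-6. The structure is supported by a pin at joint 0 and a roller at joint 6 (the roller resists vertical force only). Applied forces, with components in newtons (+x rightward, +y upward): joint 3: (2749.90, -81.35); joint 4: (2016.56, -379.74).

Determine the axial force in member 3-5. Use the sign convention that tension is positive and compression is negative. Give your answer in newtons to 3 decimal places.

-1301.521

N=7 nodes, M=11 members, R=3 reactions → 2N=14, M+R=14
member 0 (0-1): L=1.2907, (cx,cy)=(0.4540,0.8910)
member 1 (0-2): L=1.1350, (cx,cy)=(1.0000,0.0000)
member 2 (1-2): L=1.2743, (cx,cy)=(0.4308,-0.9024)
member 3 (1-3): L=1.0251, (cx,cy)=(0.9999,-0.0137)
member 4 (2-3): L=1.2317, (cx,cy)=(0.3865,0.9223)
member 5 (2-4): L=0.9350, (cx,cy)=(1.0000,0.0000)
member 6 (3-4): L=1.2252, (cx,cy)=(0.3746,-0.9272)
member 7 (3-5): L=1.0302, (cx,cy)=(0.9969,-0.0786)
member 8 (4-5): L=1.1982, (cx,cy)=(0.4741,0.8805)
member 9 (4-6): L=1.1300, (cx,cy)=(1.0000,0.0000)
member 10 (5-6): L=1.1954, (cx,cy)=(0.4702,-0.8826)
solve A·x = −loads:
  F[0-1] = +899.8097 N (tension)
  F[0-2] = +4357.9296 N (tension)
  F[1-2] = -900.4504 N (compression)
  F[1-3] = +796.5338 N (tension)
  F[2-3] = +881.0542 N (tension)
  F[2-4] = +3629.5089 N (tension)
  F[3-4] = -842.0616 N (compression)
  F[3-5] = -1301.5209 N (compression)
  F[4-5] = +1317.9812 N (tension)
  F[4-6] = +672.7025 N (tension)
  F[5-6] = -1430.8132 N (compression)
  Rx@0 = -4766.4600 N
  Ry@0 = -801.7235 N
  Ry@6 = +1262.8135 N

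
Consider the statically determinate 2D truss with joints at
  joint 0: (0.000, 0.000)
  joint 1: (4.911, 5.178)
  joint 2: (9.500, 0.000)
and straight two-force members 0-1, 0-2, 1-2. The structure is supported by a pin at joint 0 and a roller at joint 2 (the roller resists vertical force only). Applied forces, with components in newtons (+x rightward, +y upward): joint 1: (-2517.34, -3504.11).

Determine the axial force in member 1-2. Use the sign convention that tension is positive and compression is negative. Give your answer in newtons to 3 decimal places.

N=3 nodes, M=3 members, R=3 reactions → 2N=6, M+R=6
member 0 (0-1): L=7.1365, (cx,cy)=(0.6882,0.7256)
member 1 (0-2): L=9.5000, (cx,cy)=(1.0000,0.0000)
member 2 (1-2): L=6.9189, (cx,cy)=(0.6633,-0.7484)
solve A·x = −loads:
  F[0-1] = -4223.9473 N (compression)
  F[0-2] = +389.3805 N (tension)
  F[1-2] = -587.0710 N (compression)
  Rx@0 = +2517.3400 N
  Ry@0 = +3064.7523 N
  Ry@2 = +439.3577 N

-587.071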